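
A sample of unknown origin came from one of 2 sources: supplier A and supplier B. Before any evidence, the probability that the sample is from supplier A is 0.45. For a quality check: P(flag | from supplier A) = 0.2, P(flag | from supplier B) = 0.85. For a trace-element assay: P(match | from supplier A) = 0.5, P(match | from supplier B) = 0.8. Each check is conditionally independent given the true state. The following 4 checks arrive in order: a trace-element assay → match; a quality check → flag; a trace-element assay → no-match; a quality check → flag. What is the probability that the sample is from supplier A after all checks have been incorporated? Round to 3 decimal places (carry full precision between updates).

0.066

Apply Bayes' rule sequentially, carrying P(supplier A) forward.
After a trace-element assay='match': P(supplier A) = 0.5·0.4500 / (0.5·0.4500 + 0.8·0.5500) ≈ 0.3383
After a quality check='flag': P(supplier A) = 0.2·0.3383 / (0.2·0.3383 + 0.85·0.6617) ≈ 0.1074
After a trace-element assay='no-match': P(supplier A) = 0.5·0.1074 / (0.5·0.1074 + 0.2·0.8926) ≈ 0.2312
After a quality check='flag': P(supplier A) = 0.2·0.2312 / (0.2·0.2312 + 0.85·0.7688) ≈ 0.0661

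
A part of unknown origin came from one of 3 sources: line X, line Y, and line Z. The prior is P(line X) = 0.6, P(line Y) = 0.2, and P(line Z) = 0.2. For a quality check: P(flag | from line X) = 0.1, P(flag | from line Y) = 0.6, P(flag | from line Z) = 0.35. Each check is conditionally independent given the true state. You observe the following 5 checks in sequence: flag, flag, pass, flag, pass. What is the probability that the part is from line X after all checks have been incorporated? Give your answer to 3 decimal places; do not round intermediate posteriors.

0.044

Each posterior becomes the prior for the next update.
After 'flag': normaliser = 0.1·0.6000 + 0.6·0.2000 + 0.35·0.2000; P(line X) ≈ 0.2400, P(line Y) ≈ 0.4800, P(line Z) ≈ 0.2800
After 'flag': normaliser = 0.1·0.2400 + 0.6·0.4800 + 0.35·0.2800; P(line X) ≈ 0.0585, P(line Y) ≈ 0.7024, P(line Z) ≈ 0.2390
After 'pass': normaliser = 0.9·0.0585 + 0.4·0.7024 + 0.65·0.2390; P(line X) ≈ 0.1077, P(line Y) ≈ 0.5746, P(line Z) ≈ 0.3177
After 'flag': normaliser = 0.1·0.1077 + 0.6·0.5746 + 0.35·0.3177; P(line X) ≈ 0.0231, P(line Y) ≈ 0.7387, P(line Z) ≈ 0.2383
After 'pass': normaliser = 0.9·0.0231 + 0.4·0.7387 + 0.65·0.2383; P(line X) ≈ 0.0441, P(line Y) ≈ 0.6272, P(line Z) ≈ 0.3287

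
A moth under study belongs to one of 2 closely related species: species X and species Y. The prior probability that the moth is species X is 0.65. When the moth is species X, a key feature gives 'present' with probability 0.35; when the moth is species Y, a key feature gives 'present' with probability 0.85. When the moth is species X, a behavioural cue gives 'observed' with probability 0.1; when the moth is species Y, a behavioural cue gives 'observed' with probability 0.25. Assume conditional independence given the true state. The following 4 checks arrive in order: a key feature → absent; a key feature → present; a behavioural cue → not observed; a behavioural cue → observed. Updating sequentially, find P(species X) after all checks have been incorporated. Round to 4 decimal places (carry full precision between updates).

0.6140

Each posterior becomes the prior for the next update.
After a key feature='absent': P(species X) = 0.65·0.6500 / (0.65·0.6500 + 0.15·0.3500) ≈ 0.8895
After a key feature='present': P(species X) = 0.35·0.8895 / (0.35·0.8895 + 0.85·0.1105) ≈ 0.7682
After a behavioural cue='not observed': P(species X) = 0.9·0.7682 / (0.9·0.7682 + 0.75·0.2318) ≈ 0.7991
After a behavioural cue='observed': P(species X) = 0.1·0.7991 / (0.1·0.7991 + 0.25·0.2009) ≈ 0.6140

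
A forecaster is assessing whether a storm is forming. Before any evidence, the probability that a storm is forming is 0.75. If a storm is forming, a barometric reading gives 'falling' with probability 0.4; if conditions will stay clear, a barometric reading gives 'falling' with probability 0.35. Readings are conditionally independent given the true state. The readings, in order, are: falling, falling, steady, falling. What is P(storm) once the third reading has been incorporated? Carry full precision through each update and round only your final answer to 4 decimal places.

After 'falling': P(storm) = 0.4·0.7500 / (0.4·0.7500 + 0.35·0.2500) ≈ 0.7742
After 'falling': P(storm) = 0.4·0.7742 / (0.4·0.7742 + 0.35·0.2258) ≈ 0.7967
After 'steady': P(storm) = 0.6·0.7967 / (0.6·0.7967 + 0.65·0.2033) ≈ 0.7834

0.7834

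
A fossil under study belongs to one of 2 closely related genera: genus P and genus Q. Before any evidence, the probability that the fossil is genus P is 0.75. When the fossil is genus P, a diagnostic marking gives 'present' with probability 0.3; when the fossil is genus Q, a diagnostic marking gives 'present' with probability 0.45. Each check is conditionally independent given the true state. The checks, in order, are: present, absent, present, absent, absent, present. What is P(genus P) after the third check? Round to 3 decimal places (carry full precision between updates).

Apply Bayes' rule sequentially, carrying P(genus P) forward.
After 'present': P(genus P) = 0.3·0.7500 / (0.3·0.7500 + 0.45·0.2500) ≈ 0.6667
After 'absent': P(genus P) = 0.7·0.6667 / (0.7·0.6667 + 0.55·0.3333) ≈ 0.7179
After 'present': P(genus P) = 0.3·0.7179 / (0.3·0.7179 + 0.45·0.2821) ≈ 0.6292

0.629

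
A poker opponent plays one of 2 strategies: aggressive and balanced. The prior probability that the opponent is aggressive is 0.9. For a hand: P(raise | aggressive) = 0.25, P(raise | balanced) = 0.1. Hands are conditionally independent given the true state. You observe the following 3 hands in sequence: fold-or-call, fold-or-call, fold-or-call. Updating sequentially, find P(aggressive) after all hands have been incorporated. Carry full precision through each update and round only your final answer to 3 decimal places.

0.839

Each posterior becomes the prior for the next update.
After 'fold-or-call': P(aggressive) = 0.75·0.9000 / (0.75·0.9000 + 0.9·0.1000) ≈ 0.8824
After 'fold-or-call': P(aggressive) = 0.75·0.8824 / (0.75·0.8824 + 0.9·0.1176) ≈ 0.8621
After 'fold-or-call': P(aggressive) = 0.75·0.8621 / (0.75·0.8621 + 0.9·0.1379) ≈ 0.8389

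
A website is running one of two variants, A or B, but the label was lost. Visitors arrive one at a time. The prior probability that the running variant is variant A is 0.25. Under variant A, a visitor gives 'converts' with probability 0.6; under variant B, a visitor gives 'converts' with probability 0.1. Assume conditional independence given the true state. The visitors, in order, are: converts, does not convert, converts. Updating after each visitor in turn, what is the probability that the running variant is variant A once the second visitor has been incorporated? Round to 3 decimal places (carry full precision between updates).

0.471

After 'converts': P(A) = 0.6·0.2500 / (0.6·0.2500 + 0.1·0.7500) ≈ 0.6667
After 'does not convert': P(A) = 0.4·0.6667 / (0.4·0.6667 + 0.9·0.3333) ≈ 0.4706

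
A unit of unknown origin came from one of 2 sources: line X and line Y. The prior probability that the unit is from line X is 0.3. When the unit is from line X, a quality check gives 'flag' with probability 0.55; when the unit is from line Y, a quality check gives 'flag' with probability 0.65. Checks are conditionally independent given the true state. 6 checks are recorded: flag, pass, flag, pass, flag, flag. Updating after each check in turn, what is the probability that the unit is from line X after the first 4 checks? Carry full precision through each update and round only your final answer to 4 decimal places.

After 'flag': P(line X) = 0.55·0.3000 / (0.55·0.3000 + 0.65·0.7000) ≈ 0.2661
After 'pass': P(line X) = 0.45·0.2661 / (0.45·0.2661 + 0.35·0.7339) ≈ 0.3180
After 'flag': P(line X) = 0.55·0.3180 / (0.55·0.3180 + 0.65·0.6820) ≈ 0.2829
After 'pass': P(line X) = 0.45·0.2829 / (0.45·0.2829 + 0.35·0.7171) ≈ 0.3365

0.3365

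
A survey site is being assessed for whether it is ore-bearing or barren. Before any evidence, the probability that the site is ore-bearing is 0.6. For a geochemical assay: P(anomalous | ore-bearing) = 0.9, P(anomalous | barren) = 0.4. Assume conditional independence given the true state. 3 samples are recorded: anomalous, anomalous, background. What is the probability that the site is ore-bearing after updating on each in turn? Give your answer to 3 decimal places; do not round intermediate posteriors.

Each posterior becomes the prior for the next update.
After 'anomalous': P(ore) = 0.9·0.6000 / (0.9·0.6000 + 0.4·0.4000) ≈ 0.7714
After 'anomalous': P(ore) = 0.9·0.7714 / (0.9·0.7714 + 0.4·0.2286) ≈ 0.8836
After 'background': P(ore) = 0.1·0.8836 / (0.1·0.8836 + 0.6·0.1164) ≈ 0.5586

0.559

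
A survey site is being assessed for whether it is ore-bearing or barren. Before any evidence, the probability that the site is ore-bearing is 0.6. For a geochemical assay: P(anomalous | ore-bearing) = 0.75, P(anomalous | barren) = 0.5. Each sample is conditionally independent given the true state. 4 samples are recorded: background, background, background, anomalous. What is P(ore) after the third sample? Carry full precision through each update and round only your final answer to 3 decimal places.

After 'background': P(ore) = 0.25·0.6000 / (0.25·0.6000 + 0.5·0.4000) ≈ 0.4286
After 'background': P(ore) = 0.25·0.4286 / (0.25·0.4286 + 0.5·0.5714) ≈ 0.2727
After 'background': P(ore) = 0.25·0.2727 / (0.25·0.2727 + 0.5·0.7273) ≈ 0.1579

0.158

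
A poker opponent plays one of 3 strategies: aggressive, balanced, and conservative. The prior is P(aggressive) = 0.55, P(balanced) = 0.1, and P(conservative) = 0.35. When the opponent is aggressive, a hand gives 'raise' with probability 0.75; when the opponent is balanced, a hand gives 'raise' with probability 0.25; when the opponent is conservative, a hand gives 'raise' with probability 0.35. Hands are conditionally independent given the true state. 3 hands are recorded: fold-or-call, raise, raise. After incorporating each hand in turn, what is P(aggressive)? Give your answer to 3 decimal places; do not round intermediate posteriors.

0.704

Apply Bayes' rule sequentially, carrying P(aggressive) forward.
After 'fold-or-call': normaliser = 0.25·0.5500 + 0.75·0.1000 + 0.65·0.3500; P(aggressive) ≈ 0.3125, P(balanced) ≈ 0.1705, P(conservative) ≈ 0.5170
After 'raise': normaliser = 0.75·0.3125 + 0.25·0.1705 + 0.35·0.5170; P(aggressive) ≈ 0.5118, P(balanced) ≈ 0.0931, P(conservative) ≈ 0.3952
After 'raise': normaliser = 0.75·0.5118 + 0.25·0.0931 + 0.35·0.3952; P(aggressive) ≈ 0.7038, P(balanced) ≈ 0.0427, P(conservative) ≈ 0.2536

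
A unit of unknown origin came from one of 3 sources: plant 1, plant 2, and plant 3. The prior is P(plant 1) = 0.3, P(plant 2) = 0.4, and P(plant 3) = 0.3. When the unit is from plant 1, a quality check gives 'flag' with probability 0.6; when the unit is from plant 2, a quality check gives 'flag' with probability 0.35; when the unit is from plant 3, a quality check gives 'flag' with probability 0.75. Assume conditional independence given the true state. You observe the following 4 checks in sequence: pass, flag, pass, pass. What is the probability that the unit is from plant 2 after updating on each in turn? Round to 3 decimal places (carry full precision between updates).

0.719

After 'pass': normaliser = 0.4·0.3000 + 0.65·0.4000 + 0.25·0.3000; P(plant 1) ≈ 0.2637, P(plant 2) ≈ 0.5714, P(plant 3) ≈ 0.1648
After 'flag': normaliser = 0.6·0.2637 + 0.35·0.5714 + 0.75·0.1648; P(plant 1) ≈ 0.3284, P(plant 2) ≈ 0.4151, P(plant 3) ≈ 0.2566
After 'pass': normaliser = 0.4·0.3284 + 0.65·0.4151 + 0.25·0.2566; P(plant 1) ≈ 0.2823, P(plant 2) ≈ 0.5798, P(plant 3) ≈ 0.1379
After 'pass': normaliser = 0.4·0.2823 + 0.65·0.5798 + 0.25·0.1379; P(plant 1) ≈ 0.2154, P(plant 2) ≈ 0.7189, P(plant 3) ≈ 0.0657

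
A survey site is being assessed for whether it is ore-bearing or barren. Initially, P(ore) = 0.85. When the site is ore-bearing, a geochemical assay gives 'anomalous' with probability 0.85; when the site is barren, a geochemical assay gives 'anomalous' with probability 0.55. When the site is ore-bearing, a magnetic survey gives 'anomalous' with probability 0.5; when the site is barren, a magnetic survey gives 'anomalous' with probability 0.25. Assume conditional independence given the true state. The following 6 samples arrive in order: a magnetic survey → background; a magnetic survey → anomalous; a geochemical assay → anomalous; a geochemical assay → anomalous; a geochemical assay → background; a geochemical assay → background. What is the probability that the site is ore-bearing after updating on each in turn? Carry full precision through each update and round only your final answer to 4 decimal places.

0.6672

After a magnetic survey='background': P(ore) = 0.5·0.8500 / (0.5·0.8500 + 0.75·0.1500) ≈ 0.7907
After a magnetic survey='anomalous': P(ore) = 0.5·0.7907 / (0.5·0.7907 + 0.25·0.2093) ≈ 0.8831
After a geochemical assay='anomalous': P(ore) = 0.85·0.8831 / (0.85·0.8831 + 0.55·0.1169) ≈ 0.9211
After a geochemical assay='anomalous': P(ore) = 0.85·0.9211 / (0.85·0.9211 + 0.55·0.0789) ≈ 0.9475
After a geochemical assay='background': P(ore) = 0.15·0.9475 / (0.15·0.9475 + 0.45·0.0525) ≈ 0.8575
After a geochemical assay='background': P(ore) = 0.15·0.8575 / (0.15·0.8575 + 0.45·0.1425) ≈ 0.6672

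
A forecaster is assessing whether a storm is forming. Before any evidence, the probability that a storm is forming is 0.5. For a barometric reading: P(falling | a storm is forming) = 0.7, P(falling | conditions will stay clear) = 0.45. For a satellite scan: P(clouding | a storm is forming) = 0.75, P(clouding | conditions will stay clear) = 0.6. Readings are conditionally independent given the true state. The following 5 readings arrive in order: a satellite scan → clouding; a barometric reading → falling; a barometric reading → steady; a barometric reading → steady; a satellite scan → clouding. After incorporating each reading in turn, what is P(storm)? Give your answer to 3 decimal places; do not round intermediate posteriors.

After a satellite scan='clouding': P(storm) = 0.75·0.5000 / (0.75·0.5000 + 0.6·0.5000) ≈ 0.5556
After a barometric reading='falling': P(storm) = 0.7·0.5556 / (0.7·0.5556 + 0.45·0.4444) ≈ 0.6604
After a barometric reading='steady': P(storm) = 0.3·0.6604 / (0.3·0.6604 + 0.55·0.3396) ≈ 0.5147
After a barometric reading='steady': P(storm) = 0.3·0.5147 / (0.3·0.5147 + 0.55·0.4853) ≈ 0.3665
After a satellite scan='clouding': P(storm) = 0.75·0.3665 / (0.75·0.3665 + 0.6·0.6335) ≈ 0.4197

0.420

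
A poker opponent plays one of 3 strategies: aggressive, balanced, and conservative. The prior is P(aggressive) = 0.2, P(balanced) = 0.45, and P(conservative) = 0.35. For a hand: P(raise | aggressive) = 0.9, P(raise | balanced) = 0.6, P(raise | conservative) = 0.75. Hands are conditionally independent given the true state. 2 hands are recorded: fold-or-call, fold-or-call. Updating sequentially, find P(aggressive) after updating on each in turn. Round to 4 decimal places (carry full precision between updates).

Apply Bayes' rule sequentially, carrying P(aggressive) forward.
After 'fold-or-call': normaliser = 0.1·0.2000 + 0.4·0.4500 + 0.25·0.3500; P(aggressive) ≈ 0.0696, P(balanced) ≈ 0.6261, P(conservative) ≈ 0.3043
After 'fold-or-call': normaliser = 0.1·0.0696 + 0.4·0.6261 + 0.25·0.3043; P(aggressive) ≈ 0.0209, P(balanced) ≈ 0.7510, P(conservative) ≈ 0.2282

0.0209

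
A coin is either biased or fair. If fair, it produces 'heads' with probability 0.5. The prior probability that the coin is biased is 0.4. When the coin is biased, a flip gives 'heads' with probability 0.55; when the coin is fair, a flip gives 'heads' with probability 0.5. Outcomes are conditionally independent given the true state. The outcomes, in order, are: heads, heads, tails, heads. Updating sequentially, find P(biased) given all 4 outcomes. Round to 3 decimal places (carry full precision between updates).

0.444

Apply Bayes' rule sequentially, carrying P(biased) forward.
After 'heads': P(biased) = 0.55·0.4000 / (0.55·0.4000 + 0.5·0.6000) ≈ 0.4231
After 'heads': P(biased) = 0.55·0.4231 / (0.55·0.4231 + 0.5·0.5769) ≈ 0.4465
After 'tails': P(biased) = 0.45·0.4465 / (0.45·0.4465 + 0.5·0.5535) ≈ 0.4206
After 'heads': P(biased) = 0.55·0.4206 / (0.55·0.4206 + 0.5·0.5794) ≈ 0.4440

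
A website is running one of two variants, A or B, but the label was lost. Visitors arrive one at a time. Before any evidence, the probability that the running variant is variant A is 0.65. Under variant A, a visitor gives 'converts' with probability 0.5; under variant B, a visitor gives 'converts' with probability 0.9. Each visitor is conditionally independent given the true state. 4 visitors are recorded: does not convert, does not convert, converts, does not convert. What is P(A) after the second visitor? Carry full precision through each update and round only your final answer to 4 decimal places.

After 'does not convert': P(A) = 0.5·0.6500 / (0.5·0.6500 + 0.1·0.3500) ≈ 0.9028
After 'does not convert': P(A) = 0.5·0.9028 / (0.5·0.9028 + 0.1·0.0972) ≈ 0.9789

0.9789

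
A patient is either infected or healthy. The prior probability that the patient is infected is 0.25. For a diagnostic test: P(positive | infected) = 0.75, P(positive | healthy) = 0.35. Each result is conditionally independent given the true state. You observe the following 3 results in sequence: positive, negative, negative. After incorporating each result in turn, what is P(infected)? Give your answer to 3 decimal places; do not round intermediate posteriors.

After 'positive': P(infected) = 0.75·0.2500 / (0.75·0.2500 + 0.35·0.7500) ≈ 0.4167
After 'negative': P(infected) = 0.25·0.4167 / (0.25·0.4167 + 0.65·0.5833) ≈ 0.2155
After 'negative': P(infected) = 0.25·0.2155 / (0.25·0.2155 + 0.65·0.7845) ≈ 0.0956

0.096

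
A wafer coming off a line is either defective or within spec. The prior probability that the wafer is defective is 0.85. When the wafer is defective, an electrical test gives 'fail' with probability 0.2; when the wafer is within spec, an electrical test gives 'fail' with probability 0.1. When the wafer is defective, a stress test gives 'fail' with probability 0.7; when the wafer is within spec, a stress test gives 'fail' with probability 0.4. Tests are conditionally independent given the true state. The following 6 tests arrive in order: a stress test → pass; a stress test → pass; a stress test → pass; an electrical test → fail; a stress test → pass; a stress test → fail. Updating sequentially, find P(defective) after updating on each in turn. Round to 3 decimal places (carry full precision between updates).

0.553

After a stress test='pass': P(defective) = 0.3·0.8500 / (0.3·0.8500 + 0.6·0.1500) ≈ 0.7391
After a stress test='pass': P(defective) = 0.3·0.7391 / (0.3·0.7391 + 0.6·0.2609) ≈ 0.5862
After a stress test='pass': P(defective) = 0.3·0.5862 / (0.3·0.5862 + 0.6·0.4138) ≈ 0.4146
After an electrical test='fail': P(defective) = 0.2·0.4146 / (0.2·0.4146 + 0.1·0.5854) ≈ 0.5862
After a stress test='pass': P(defective) = 0.3·0.5862 / (0.3·0.5862 + 0.6·0.4138) ≈ 0.4146
After a stress test='fail': P(defective) = 0.7·0.4146 / (0.7·0.4146 + 0.4·0.5854) ≈ 0.5535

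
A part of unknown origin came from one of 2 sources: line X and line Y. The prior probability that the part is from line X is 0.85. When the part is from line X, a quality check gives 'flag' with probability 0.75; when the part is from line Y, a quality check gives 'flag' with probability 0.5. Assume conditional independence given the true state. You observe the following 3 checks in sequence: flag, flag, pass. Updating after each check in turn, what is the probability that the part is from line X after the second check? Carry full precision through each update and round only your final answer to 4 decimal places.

0.9273

Apply Bayes' rule sequentially, carrying P(line X) forward.
After 'flag': P(line X) = 0.75·0.8500 / (0.75·0.8500 + 0.5·0.1500) ≈ 0.8947
After 'flag': P(line X) = 0.75·0.8947 / (0.75·0.8947 + 0.5·0.1053) ≈ 0.9273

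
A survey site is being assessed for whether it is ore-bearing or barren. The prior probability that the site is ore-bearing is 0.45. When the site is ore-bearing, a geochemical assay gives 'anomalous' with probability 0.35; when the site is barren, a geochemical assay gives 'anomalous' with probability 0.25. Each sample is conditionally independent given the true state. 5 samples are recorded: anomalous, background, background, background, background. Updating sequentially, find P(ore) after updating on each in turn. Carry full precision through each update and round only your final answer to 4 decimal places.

0.3926

Each posterior becomes the prior for the next update.
After 'anomalous': P(ore) = 0.35·0.4500 / (0.35·0.4500 + 0.25·0.5500) ≈ 0.5339
After 'background': P(ore) = 0.65·0.5339 / (0.65·0.5339 + 0.75·0.4661) ≈ 0.4982
After 'background': P(ore) = 0.65·0.4982 / (0.65·0.4982 + 0.75·0.5018) ≈ 0.4625
After 'background': P(ore) = 0.65·0.4625 / (0.65·0.4625 + 0.75·0.5375) ≈ 0.4271
After 'background': P(ore) = 0.65·0.4271 / (0.65·0.4271 + 0.75·0.5729) ≈ 0.3926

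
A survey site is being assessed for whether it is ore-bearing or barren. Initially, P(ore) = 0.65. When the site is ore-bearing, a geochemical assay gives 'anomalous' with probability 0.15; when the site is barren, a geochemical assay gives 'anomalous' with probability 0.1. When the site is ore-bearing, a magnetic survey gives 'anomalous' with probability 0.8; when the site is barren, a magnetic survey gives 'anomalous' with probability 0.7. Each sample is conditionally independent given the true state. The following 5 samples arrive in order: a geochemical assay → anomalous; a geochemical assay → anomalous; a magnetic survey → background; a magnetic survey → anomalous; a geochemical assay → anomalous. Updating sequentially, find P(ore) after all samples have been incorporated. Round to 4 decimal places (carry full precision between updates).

0.8269

After a geochemical assay='anomalous': P(ore) = 0.15·0.6500 / (0.15·0.6500 + 0.1·0.3500) ≈ 0.7358
After a geochemical assay='anomalous': P(ore) = 0.15·0.7358 / (0.15·0.7358 + 0.1·0.2642) ≈ 0.8069
After a magnetic survey='background': P(ore) = 0.2·0.8069 / (0.2·0.8069 + 0.3·0.1931) ≈ 0.7358
After a magnetic survey='anomalous': P(ore) = 0.8·0.7358 / (0.8·0.7358 + 0.7·0.2642) ≈ 0.7610
After a geochemical assay='anomalous': P(ore) = 0.15·0.7610 / (0.15·0.7610 + 0.1·0.2390) ≈ 0.8269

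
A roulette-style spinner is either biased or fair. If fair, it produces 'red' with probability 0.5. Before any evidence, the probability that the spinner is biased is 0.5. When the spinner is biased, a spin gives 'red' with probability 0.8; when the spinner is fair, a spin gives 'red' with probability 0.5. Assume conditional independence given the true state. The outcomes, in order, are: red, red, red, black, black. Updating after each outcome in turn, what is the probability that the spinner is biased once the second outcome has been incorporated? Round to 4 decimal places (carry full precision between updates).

0.7191

After 'red': P(biased) = 0.8·0.5000 / (0.8·0.5000 + 0.5·0.5000) ≈ 0.6154
After 'red': P(biased) = 0.8·0.6154 / (0.8·0.6154 + 0.5·0.3846) ≈ 0.7191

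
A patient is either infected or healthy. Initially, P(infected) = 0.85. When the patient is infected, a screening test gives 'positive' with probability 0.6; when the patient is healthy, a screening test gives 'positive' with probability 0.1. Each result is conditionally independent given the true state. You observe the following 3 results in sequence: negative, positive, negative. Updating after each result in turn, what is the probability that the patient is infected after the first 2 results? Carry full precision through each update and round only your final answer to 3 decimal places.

After 'negative': P(infected) = 0.4·0.8500 / (0.4·0.8500 + 0.9·0.1500) ≈ 0.7158
After 'positive': P(infected) = 0.6·0.7158 / (0.6·0.7158 + 0.1·0.2842) ≈ 0.9379

0.938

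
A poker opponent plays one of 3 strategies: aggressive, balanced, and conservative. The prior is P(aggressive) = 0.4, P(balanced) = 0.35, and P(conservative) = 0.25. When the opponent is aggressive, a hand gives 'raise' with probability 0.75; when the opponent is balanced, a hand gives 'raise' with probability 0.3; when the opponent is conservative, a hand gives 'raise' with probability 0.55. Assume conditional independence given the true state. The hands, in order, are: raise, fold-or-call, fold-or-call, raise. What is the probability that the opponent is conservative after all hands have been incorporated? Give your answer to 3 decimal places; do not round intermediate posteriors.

After 'raise': normaliser = 0.75·0.4000 + 0.3·0.3500 + 0.55·0.2500; P(aggressive) ≈ 0.5530, P(balanced) ≈ 0.1935, P(conservative) ≈ 0.2535
After 'fold-or-call': normaliser = 0.25·0.5530 + 0.7·0.1935 + 0.45·0.2535; P(aggressive) ≈ 0.3565, P(balanced) ≈ 0.3494, P(conservative) ≈ 0.2941
After 'fold-or-call': normaliser = 0.25·0.3565 + 0.7·0.3494 + 0.45·0.2941; P(aggressive) ≈ 0.1912, P(balanced) ≈ 0.5248, P(conservative) ≈ 0.2840
After 'raise': normaliser = 0.75·0.1912 + 0.3·0.5248 + 0.55·0.2840; P(aggressive) ≈ 0.3138, P(balanced) ≈ 0.3444, P(conservative) ≈ 0.3417

0.342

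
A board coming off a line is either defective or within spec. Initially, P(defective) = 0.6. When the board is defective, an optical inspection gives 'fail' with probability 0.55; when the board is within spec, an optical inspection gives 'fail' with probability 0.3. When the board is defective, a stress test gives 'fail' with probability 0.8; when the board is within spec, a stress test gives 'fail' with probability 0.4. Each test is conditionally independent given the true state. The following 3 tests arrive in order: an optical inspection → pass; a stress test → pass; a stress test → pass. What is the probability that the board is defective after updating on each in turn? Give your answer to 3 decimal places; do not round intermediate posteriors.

Each posterior becomes the prior for the next update.
After an optical inspection='pass': P(defective) = 0.45·0.6000 / (0.45·0.6000 + 0.7·0.4000) ≈ 0.4909
After a stress test='pass': P(defective) = 0.2·0.4909 / (0.2·0.4909 + 0.6·0.5091) ≈ 0.2432
After a stress test='pass': P(defective) = 0.2·0.2432 / (0.2·0.2432 + 0.6·0.7568) ≈ 0.0968

0.097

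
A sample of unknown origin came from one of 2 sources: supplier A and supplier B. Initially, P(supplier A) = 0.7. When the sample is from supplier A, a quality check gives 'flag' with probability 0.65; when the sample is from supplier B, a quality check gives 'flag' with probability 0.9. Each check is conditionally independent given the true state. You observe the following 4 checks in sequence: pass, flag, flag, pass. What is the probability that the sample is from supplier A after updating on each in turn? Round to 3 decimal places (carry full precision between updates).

0.937

Apply Bayes' rule sequentially, carrying P(supplier A) forward.
After 'pass': P(supplier A) = 0.35·0.7000 / (0.35·0.7000 + 0.1·0.3000) ≈ 0.8909
After 'flag': P(supplier A) = 0.65·0.8909 / (0.65·0.8909 + 0.9·0.1091) ≈ 0.8550
After 'flag': P(supplier A) = 0.65·0.8550 / (0.65·0.8550 + 0.9·0.1450) ≈ 0.8099
After 'pass': P(supplier A) = 0.35·0.8099 / (0.35·0.8099 + 0.1·0.1901) ≈ 0.9371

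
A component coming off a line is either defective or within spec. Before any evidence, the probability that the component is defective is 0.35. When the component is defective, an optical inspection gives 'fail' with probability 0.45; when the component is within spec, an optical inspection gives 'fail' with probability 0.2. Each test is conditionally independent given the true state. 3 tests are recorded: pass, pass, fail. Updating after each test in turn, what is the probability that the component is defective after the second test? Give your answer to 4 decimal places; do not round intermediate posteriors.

After 'pass': P(defective) = 0.55·0.3500 / (0.55·0.3500 + 0.8·0.6500) ≈ 0.2702
After 'pass': P(defective) = 0.55·0.2702 / (0.55·0.2702 + 0.8·0.7298) ≈ 0.2029

0.2029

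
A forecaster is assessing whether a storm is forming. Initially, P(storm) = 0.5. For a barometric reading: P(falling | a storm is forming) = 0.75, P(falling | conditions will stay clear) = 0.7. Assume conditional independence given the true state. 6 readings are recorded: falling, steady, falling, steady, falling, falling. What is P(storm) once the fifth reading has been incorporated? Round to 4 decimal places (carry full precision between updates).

After 'falling': P(storm) = 0.75·0.5000 / (0.75·0.5000 + 0.7·0.5000) ≈ 0.5172
After 'steady': P(storm) = 0.25·0.5172 / (0.25·0.5172 + 0.3·0.4828) ≈ 0.4717
After 'falling': P(storm) = 0.75·0.4717 / (0.75·0.4717 + 0.7·0.5283) ≈ 0.4889
After 'steady': P(storm) = 0.25·0.4889 / (0.25·0.4889 + 0.3·0.5111) ≈ 0.4436
After 'falling': P(storm) = 0.75·0.4436 / (0.75·0.4436 + 0.7·0.5564) ≈ 0.4607

0.4607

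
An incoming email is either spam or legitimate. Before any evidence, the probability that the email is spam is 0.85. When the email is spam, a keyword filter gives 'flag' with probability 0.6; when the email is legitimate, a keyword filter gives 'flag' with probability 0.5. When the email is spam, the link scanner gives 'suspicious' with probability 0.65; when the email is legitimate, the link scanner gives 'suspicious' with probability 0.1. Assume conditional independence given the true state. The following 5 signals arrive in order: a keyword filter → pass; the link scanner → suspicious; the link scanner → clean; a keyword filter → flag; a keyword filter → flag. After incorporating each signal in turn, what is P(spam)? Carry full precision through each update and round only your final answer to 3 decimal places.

Apply Bayes' rule sequentially, carrying P(spam) forward.
After a keyword filter='pass': P(spam) = 0.4·0.8500 / (0.4·0.8500 + 0.5·0.1500) ≈ 0.8193
After the link scanner='suspicious': P(spam) = 0.65·0.8193 / (0.65·0.8193 + 0.1·0.1807) ≈ 0.9672
After the link scanner='clean': P(spam) = 0.35·0.9672 / (0.35·0.9672 + 0.9·0.0328) ≈ 0.9197
After a keyword filter='flag': P(spam) = 0.6·0.9197 / (0.6·0.9197 + 0.5·0.0803) ≈ 0.9322
After a keyword filter='flag': P(spam) = 0.6·0.9322 / (0.6·0.9322 + 0.5·0.0678) ≈ 0.9429

0.943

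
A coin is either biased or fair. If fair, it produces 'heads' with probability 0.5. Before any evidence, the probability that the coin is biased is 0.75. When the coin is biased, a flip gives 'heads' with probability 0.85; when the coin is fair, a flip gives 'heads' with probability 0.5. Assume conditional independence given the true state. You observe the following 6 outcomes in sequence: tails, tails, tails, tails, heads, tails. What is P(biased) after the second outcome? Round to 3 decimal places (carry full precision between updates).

0.213

After 'tails': P(biased) = 0.15·0.7500 / (0.15·0.7500 + 0.5·0.2500) ≈ 0.4737
After 'tails': P(biased) = 0.15·0.4737 / (0.15·0.4737 + 0.5·0.5263) ≈ 0.2126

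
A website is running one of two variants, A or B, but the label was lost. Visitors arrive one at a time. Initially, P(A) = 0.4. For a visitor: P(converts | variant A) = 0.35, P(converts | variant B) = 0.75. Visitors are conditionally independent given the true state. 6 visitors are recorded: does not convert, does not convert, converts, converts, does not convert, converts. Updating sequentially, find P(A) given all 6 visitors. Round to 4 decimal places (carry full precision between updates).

0.5436

Each posterior becomes the prior for the next update.
After 'does not convert': P(A) = 0.65·0.4000 / (0.65·0.4000 + 0.25·0.6000) ≈ 0.6341
After 'does not convert': P(A) = 0.65·0.6341 / (0.65·0.6341 + 0.25·0.3659) ≈ 0.8184
After 'converts': P(A) = 0.35·0.8184 / (0.35·0.8184 + 0.75·0.1816) ≈ 0.6777
After 'converts': P(A) = 0.35·0.6777 / (0.35·0.6777 + 0.75·0.3223) ≈ 0.4953
After 'does not convert': P(A) = 0.65·0.4953 / (0.65·0.4953 + 0.25·0.5047) ≈ 0.7185
After 'converts': P(A) = 0.35·0.7185 / (0.35·0.7185 + 0.75·0.2815) ≈ 0.5436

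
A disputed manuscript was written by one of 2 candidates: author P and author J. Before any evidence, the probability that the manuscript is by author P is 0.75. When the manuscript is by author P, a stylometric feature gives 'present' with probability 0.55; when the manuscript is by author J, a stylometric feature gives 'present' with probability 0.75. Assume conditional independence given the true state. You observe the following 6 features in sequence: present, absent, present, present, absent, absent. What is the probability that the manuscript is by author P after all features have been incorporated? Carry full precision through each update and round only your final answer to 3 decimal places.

0.873

After 'present': P(author P) = 0.55·0.7500 / (0.55·0.7500 + 0.75·0.2500) ≈ 0.6875
After 'absent': P(author P) = 0.45·0.6875 / (0.45·0.6875 + 0.25·0.3125) ≈ 0.7984
After 'present': P(author P) = 0.55·0.7984 / (0.55·0.7984 + 0.75·0.2016) ≈ 0.7439
After 'present': P(author P) = 0.55·0.7439 / (0.55·0.7439 + 0.75·0.2561) ≈ 0.6805
After 'absent': P(author P) = 0.45·0.6805 / (0.45·0.6805 + 0.25·0.3195) ≈ 0.7931
After 'absent': P(author P) = 0.45·0.7931 / (0.45·0.7931 + 0.25·0.2069) ≈ 0.8734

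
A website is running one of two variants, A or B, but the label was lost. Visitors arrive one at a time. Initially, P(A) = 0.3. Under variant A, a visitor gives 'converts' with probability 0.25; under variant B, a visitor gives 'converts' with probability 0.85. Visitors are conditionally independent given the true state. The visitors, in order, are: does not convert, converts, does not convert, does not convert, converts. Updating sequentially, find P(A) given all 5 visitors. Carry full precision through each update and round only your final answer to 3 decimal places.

0.823

After 'does not convert': P(A) = 0.75·0.3000 / (0.75·0.3000 + 0.15·0.7000) ≈ 0.6818
After 'converts': P(A) = 0.25·0.6818 / (0.25·0.6818 + 0.85·0.3182) ≈ 0.3866
After 'does not convert': P(A) = 0.75·0.3866 / (0.75·0.3866 + 0.15·0.6134) ≈ 0.7591
After 'does not convert': P(A) = 0.75·0.7591 / (0.75·0.7591 + 0.15·0.2409) ≈ 0.9403
After 'converts': P(A) = 0.25·0.9403 / (0.25·0.9403 + 0.85·0.0597) ≈ 0.8225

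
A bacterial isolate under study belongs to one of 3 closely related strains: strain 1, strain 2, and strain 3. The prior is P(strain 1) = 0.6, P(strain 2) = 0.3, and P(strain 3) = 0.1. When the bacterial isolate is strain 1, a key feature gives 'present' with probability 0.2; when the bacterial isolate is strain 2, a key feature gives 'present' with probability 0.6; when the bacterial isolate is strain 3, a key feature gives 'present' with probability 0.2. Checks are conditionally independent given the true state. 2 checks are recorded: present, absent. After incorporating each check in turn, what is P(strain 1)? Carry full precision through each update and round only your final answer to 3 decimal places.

0.522

After 'present': normaliser = 0.2·0.6000 + 0.6·0.3000 + 0.2·0.1000; P(strain 1) ≈ 0.3750, P(strain 2) ≈ 0.5625, P(strain 3) ≈ 0.0625
After 'absent': normaliser = 0.8·0.3750 + 0.4·0.5625 + 0.8·0.0625; P(strain 1) ≈ 0.5217, P(strain 2) ≈ 0.3913, P(strain 3) ≈ 0.0870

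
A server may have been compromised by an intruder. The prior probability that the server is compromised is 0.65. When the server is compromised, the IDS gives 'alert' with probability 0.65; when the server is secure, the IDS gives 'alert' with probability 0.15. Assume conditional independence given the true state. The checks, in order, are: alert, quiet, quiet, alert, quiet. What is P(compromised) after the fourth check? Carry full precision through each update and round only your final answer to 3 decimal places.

Each posterior becomes the prior for the next update.
After 'alert': P(compromised) = 0.65·0.6500 / (0.65·0.6500 + 0.15·0.3500) ≈ 0.8895
After 'quiet': P(compromised) = 0.35·0.8895 / (0.35·0.8895 + 0.85·0.1105) ≈ 0.7682
After 'quiet': P(compromised) = 0.35·0.7682 / (0.35·0.7682 + 0.85·0.2318) ≈ 0.5771
After 'alert': P(compromised) = 0.65·0.5771 / (0.65·0.5771 + 0.15·0.4229) ≈ 0.8553

0.855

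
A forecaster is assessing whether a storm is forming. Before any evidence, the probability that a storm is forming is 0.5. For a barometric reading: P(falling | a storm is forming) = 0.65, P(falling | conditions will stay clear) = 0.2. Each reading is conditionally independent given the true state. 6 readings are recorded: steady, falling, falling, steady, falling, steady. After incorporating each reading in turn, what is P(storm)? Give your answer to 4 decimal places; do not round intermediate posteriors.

After 'steady': P(storm) = 0.35·0.5000 / (0.35·0.5000 + 0.8·0.5000) ≈ 0.3043
After 'falling': P(storm) = 0.65·0.3043 / (0.65·0.3043 + 0.2·0.6957) ≈ 0.5871
After 'falling': P(storm) = 0.65·0.5871 / (0.65·0.5871 + 0.2·0.4129) ≈ 0.8221
After 'steady': P(storm) = 0.35·0.8221 / (0.35·0.8221 + 0.8·0.1779) ≈ 0.6691
After 'falling': P(storm) = 0.65·0.6691 / (0.65·0.6691 + 0.2·0.3309) ≈ 0.8679
After 'steady': P(storm) = 0.35·0.8679 / (0.35·0.8679 + 0.8·0.1321) ≈ 0.7419

0.7419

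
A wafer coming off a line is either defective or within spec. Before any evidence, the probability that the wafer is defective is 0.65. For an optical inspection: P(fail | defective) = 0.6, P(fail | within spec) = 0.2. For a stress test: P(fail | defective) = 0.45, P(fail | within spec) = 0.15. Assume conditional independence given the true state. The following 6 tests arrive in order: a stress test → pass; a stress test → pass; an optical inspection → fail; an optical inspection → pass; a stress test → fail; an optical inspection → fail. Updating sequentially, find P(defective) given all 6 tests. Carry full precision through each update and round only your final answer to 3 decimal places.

0.913

After a stress test='pass': P(defective) = 0.55·0.6500 / (0.55·0.6500 + 0.85·0.3500) ≈ 0.5458
After a stress test='pass': P(defective) = 0.55·0.5458 / (0.55·0.5458 + 0.85·0.4542) ≈ 0.4374
After an optical inspection='fail': P(defective) = 0.6·0.4374 / (0.6·0.4374 + 0.2·0.5626) ≈ 0.6999
After an optical inspection='pass': P(defective) = 0.4·0.6999 / (0.4·0.6999 + 0.8·0.3001) ≈ 0.5384
After a stress test='fail': P(defective) = 0.45·0.5384 / (0.45·0.5384 + 0.15·0.4616) ≈ 0.7777
After an optical inspection='fail': P(defective) = 0.6·0.7777 / (0.6·0.7777 + 0.2·0.2223) ≈ 0.9130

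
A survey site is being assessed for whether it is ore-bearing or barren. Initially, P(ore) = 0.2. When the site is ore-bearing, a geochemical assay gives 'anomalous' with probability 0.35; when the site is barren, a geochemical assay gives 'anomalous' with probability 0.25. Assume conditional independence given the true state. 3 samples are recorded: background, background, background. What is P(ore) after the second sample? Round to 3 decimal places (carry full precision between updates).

0.158

After 'background': P(ore) = 0.65·0.2000 / (0.65·0.2000 + 0.75·0.8000) ≈ 0.1781
After 'background': P(ore) = 0.65·0.1781 / (0.65·0.1781 + 0.75·0.8219) ≈ 0.1581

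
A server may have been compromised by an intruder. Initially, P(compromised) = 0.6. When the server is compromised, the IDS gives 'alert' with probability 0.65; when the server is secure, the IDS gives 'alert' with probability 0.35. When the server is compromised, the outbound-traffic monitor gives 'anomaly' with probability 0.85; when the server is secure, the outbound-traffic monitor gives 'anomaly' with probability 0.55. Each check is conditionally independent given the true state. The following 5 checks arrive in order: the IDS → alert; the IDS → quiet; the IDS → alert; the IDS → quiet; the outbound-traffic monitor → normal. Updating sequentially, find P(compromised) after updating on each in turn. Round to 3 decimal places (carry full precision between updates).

0.333

After the IDS='alert': P(compromised) = 0.65·0.6000 / (0.65·0.6000 + 0.35·0.4000) ≈ 0.7358
After the IDS='quiet': P(compromised) = 0.35·0.7358 / (0.35·0.7358 + 0.65·0.2642) ≈ 0.6000
After the IDS='alert': P(compromised) = 0.65·0.6000 / (0.65·0.6000 + 0.35·0.4000) ≈ 0.7358
After the IDS='quiet': P(compromised) = 0.35·0.7358 / (0.35·0.7358 + 0.65·0.2642) ≈ 0.6000
After the outbound-traffic monitor='normal': P(compromised) = 0.15·0.6000 / (0.15·0.6000 + 0.45·0.4000) ≈ 0.3333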